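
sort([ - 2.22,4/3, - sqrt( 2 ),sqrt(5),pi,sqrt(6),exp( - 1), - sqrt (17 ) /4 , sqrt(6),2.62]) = [ - 2.22,  -  sqrt( 2),-sqrt( 17 ) /4, exp(-1),4/3, sqrt(5), sqrt(6 ), sqrt(6), 2.62,  pi]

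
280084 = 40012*7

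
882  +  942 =1824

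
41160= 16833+24327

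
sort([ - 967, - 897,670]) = [ - 967, - 897, 670]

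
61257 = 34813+26444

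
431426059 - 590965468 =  - 159539409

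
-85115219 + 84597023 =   -  518196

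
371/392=53/56 = 0.95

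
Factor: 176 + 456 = 632  =  2^3*79^1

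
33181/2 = 16590 + 1/2 = 16590.50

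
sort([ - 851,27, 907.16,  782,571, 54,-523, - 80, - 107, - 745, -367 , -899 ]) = [ - 899, - 851,-745, - 523, - 367, - 107, - 80,27 , 54,571, 782,907.16]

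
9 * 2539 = 22851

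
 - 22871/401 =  - 22871/401 = - 57.03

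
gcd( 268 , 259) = 1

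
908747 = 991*917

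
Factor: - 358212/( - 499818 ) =59702/83303 = 2^1*11^( - 1)*7573^ (-1)*29851^1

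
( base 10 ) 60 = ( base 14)44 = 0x3c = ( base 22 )2g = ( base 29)22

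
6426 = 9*714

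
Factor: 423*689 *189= 55083483=3^5 * 7^1*13^1*47^1*53^1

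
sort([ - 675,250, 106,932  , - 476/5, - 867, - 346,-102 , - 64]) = [ - 867, - 675 , - 346, - 102, - 476/5,- 64,106, 250, 932 ]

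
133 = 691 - 558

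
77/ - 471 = -1+394/471=- 0.16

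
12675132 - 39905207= - 27230075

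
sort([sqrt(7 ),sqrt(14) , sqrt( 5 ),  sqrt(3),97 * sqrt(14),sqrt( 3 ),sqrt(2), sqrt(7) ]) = [sqrt( 2), sqrt ( 3),sqrt( 3 ),sqrt( 5),sqrt(7),sqrt(7 ),sqrt( 14) , 97*sqrt(14 ) ] 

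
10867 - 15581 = -4714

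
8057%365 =27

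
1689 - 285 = 1404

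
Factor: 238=2^1  *7^1*17^1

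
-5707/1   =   - 5707 = -5707.00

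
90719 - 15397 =75322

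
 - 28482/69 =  - 413 +5/23= - 412.78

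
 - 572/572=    -1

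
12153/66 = 184+3/22 = 184.14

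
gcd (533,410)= 41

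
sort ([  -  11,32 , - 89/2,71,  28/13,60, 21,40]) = [ - 89/2, - 11 , 28/13, 21,32,40,60,71]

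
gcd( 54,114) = 6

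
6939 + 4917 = 11856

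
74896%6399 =4507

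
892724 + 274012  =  1166736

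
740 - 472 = 268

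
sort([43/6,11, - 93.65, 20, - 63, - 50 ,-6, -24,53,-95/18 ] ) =[ - 93.65,-63,-50, - 24,-6,-95/18,43/6 , 11, 20 , 53] 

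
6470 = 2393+4077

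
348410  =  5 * 69682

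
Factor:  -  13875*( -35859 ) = 497543625 = 3^2*5^3*37^1*11953^1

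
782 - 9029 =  - 8247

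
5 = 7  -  2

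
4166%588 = 50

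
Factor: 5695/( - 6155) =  - 17^1*67^1* 1231^ ( - 1 ) = -1139/1231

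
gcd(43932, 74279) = 1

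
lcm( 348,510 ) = 29580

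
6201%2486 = 1229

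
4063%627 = 301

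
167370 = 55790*3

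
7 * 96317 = 674219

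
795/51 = 15 +10/17 = 15.59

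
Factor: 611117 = 13^1*29^1*1621^1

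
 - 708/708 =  -1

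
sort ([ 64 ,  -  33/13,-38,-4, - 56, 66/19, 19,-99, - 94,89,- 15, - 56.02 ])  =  [- 99, - 94, - 56.02,  -  56, - 38, - 15, - 4, - 33/13, 66/19, 19,  64,89 ]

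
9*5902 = 53118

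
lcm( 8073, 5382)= 16146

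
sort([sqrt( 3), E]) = [ sqrt(3), E]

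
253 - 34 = 219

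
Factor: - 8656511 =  - 8656511^1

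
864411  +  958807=1823218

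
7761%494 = 351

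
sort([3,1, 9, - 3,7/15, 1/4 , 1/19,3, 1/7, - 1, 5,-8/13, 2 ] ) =[-3,-1,-8/13,1/19, 1/7, 1/4, 7/15,1, 2 , 3, 3 , 5,  9 ]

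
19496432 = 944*20653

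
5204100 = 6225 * 836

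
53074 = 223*238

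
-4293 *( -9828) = 42191604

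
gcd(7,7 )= 7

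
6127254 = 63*97258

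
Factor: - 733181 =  - 31^1*67^1*353^1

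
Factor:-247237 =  - 457^1*541^1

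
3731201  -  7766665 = - 4035464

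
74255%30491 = 13273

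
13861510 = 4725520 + 9135990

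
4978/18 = 2489/9= 276.56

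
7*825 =5775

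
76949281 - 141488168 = -64538887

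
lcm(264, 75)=6600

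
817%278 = 261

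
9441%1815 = 366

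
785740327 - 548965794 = 236774533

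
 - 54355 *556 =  - 30221380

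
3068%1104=860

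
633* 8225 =5206425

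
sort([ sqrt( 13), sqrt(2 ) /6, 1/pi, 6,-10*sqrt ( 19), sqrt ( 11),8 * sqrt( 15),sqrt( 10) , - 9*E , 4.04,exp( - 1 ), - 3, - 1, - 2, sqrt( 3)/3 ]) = [-10 * sqrt(19),-9*E,  -  3, - 2, - 1, sqrt (2)/6,1/pi,exp( - 1), sqrt (3) /3,sqrt( 10 ), sqrt ( 11),sqrt(13), 4.04, 6 , 8 * sqrt ( 15 )]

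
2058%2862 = 2058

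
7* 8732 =61124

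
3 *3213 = 9639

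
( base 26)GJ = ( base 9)533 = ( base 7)1161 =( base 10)435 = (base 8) 663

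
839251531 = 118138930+721112601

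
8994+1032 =10026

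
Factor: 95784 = 2^3*3^1 *13^1*307^1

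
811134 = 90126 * 9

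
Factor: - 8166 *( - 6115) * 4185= 208978351650 = 2^1*3^4*5^2*31^1*1223^1 *1361^1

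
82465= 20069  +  62396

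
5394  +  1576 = 6970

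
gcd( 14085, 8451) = 2817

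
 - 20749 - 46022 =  - 66771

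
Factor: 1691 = 19^1*89^1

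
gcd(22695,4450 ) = 445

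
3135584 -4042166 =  - 906582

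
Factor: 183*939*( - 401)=-68906637 = - 3^2*61^1*313^1*401^1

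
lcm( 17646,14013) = 476442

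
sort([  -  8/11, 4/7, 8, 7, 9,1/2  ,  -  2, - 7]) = [ - 7, - 2 , - 8/11, 1/2, 4/7, 7, 8,9 ] 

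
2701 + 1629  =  4330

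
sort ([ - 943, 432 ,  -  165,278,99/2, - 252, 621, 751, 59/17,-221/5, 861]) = [ - 943, - 252,-165, - 221/5,59/17,99/2,278, 432, 621 , 751,861 ] 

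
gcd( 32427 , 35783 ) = 1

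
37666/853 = 37666/853 = 44.16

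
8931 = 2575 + 6356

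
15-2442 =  - 2427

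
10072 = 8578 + 1494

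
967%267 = 166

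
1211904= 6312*192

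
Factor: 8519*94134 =801927546= 2^1 *3^1 * 7^1*29^1*541^1*1217^1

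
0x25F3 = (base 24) GKJ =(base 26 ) e9h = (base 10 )9715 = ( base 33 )8UD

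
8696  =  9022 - 326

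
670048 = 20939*32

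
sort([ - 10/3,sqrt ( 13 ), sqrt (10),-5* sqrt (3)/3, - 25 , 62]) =[-25, - 10/3,-5*sqrt(3)/3,sqrt(  10 ), sqrt(13), 62] 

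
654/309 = 218/103 = 2.12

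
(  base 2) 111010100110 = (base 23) 721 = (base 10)3750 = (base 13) 1926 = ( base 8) 7246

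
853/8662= 853/8662 = 0.10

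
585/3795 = 39/253 = 0.15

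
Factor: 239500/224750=958/899= 2^1*29^( - 1)*31^( - 1)*479^1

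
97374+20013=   117387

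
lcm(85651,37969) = 3682993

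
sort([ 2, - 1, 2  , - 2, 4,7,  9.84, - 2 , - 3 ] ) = [ - 3, -2 ,-2, - 1, 2,  2, 4,7,9.84]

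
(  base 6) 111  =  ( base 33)1a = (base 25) 1I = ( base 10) 43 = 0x2B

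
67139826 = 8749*7674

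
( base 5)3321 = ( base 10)461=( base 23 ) k1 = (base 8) 715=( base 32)ed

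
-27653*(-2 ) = 55306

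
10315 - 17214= -6899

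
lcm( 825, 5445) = 27225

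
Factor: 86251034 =2^1*43^1*53^1*127^1*149^1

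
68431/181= 378 + 13/181=378.07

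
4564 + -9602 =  - 5038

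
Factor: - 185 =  - 5^1*37^1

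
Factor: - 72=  - 2^3*3^2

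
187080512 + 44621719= 231702231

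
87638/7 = 12519+5/7= 12519.71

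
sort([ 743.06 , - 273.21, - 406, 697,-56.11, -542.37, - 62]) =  [ - 542.37, - 406, - 273.21, - 62, - 56.11,697,  743.06 ] 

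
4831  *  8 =38648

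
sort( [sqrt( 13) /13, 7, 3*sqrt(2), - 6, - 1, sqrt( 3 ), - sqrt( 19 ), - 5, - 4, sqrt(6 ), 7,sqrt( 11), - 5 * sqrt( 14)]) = [ -5 * sqrt( 14), - 6, - 5, - sqrt(19),- 4, -1, sqrt( 13 ) /13, sqrt(3), sqrt(6), sqrt( 11 ), 3*sqrt( 2 ),  7,7] 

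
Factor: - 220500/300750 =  - 2^1  *3^1*7^2*401^ ( - 1 )=- 294/401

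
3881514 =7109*546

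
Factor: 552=2^3*3^1*23^1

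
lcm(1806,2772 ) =119196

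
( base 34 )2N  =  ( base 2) 1011011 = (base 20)4b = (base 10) 91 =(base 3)10101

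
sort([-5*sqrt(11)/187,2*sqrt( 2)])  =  [ - 5*sqrt (11) /187,2 * sqrt( 2 )]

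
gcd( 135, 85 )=5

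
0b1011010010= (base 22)1ai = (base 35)KM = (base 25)13M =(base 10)722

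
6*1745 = 10470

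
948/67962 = 158/11327 = 0.01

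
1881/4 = 1881/4 = 470.25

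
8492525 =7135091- - 1357434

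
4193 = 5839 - 1646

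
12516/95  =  131 + 71/95= 131.75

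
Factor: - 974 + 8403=17^1*19^1 * 23^1 = 7429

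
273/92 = 273/92 = 2.97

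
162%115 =47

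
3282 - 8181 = -4899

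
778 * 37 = 28786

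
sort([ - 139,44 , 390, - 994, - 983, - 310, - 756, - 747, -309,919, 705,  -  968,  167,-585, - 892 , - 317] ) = [ - 994 , - 983, - 968,-892, - 756, - 747, - 585, - 317 ,- 310, - 309,-139, 44,167, 390,705,919] 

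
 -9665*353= -3411745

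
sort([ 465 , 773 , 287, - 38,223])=[  -  38, 223, 287,465 , 773]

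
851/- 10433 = - 851/10433 = -0.08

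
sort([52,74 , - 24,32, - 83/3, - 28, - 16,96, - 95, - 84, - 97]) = [ - 97, - 95, - 84, - 28, - 83/3, - 24,  -  16,32,  52,  74,96]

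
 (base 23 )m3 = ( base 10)509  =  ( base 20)159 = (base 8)775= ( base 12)365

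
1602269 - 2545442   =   - 943173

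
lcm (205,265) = 10865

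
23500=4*5875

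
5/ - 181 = -5/181 = - 0.03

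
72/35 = 2  +  2/35=2.06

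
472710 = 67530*7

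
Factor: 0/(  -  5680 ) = 0^1 = 0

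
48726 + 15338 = 64064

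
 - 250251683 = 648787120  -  899038803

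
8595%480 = 435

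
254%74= 32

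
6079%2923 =233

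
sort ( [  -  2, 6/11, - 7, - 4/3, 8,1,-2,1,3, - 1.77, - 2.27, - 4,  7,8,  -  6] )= [ - 7, - 6,- 4,-2.27 , - 2,  -  2, - 1.77, - 4/3, 6/11, 1 , 1,3, 7,8,8]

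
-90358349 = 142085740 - 232444089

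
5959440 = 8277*720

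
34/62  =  17/31 = 0.55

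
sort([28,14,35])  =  [ 14,28, 35]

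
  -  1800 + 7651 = 5851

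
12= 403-391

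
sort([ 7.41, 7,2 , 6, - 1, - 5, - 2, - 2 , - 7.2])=[ - 7.2,  -  5, -2, - 2 , - 1 , 2, 6, 7,7.41]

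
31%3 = 1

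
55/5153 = 55/5153 = 0.01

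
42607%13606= 1789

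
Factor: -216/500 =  - 2^1*3^3*5^( - 3 ) =- 54/125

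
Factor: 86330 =2^1*5^1*89^1*97^1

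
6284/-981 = - 7 + 583/981 = - 6.41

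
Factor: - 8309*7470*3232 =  - 200604519360=- 2^6 * 3^2*5^1  *7^1*83^1*101^1*1187^1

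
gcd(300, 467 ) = 1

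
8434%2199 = 1837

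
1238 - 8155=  - 6917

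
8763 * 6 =52578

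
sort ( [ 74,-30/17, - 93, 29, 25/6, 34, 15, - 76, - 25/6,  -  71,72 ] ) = [-93,-76, - 71,-25/6,  -  30/17,25/6 , 15, 29 , 34, 72, 74 ] 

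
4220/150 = 28 + 2/15 = 28.13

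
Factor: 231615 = 3^2*5^1*5147^1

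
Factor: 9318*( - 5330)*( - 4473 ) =222151276620 = 2^2*3^3*5^1*7^1*13^1*41^1*71^1 * 1553^1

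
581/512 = 1 + 69/512 = 1.13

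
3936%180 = 156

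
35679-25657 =10022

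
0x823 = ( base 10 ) 2083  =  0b100000100011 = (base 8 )4043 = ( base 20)543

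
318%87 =57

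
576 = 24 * 24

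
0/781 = 0 = 0.00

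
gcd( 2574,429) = 429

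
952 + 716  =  1668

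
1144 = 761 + 383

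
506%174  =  158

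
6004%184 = 116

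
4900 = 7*700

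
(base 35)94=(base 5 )2234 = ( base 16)13F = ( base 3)102211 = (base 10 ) 319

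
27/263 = 27/263 = 0.10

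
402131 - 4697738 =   -  4295607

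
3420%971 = 507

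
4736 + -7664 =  - 2928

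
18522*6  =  111132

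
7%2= 1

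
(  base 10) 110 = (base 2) 1101110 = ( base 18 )62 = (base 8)156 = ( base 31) 3h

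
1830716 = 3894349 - 2063633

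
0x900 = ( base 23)484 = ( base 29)2ld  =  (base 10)2304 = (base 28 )2Q8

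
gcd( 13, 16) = 1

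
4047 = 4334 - 287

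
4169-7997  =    -  3828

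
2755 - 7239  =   - 4484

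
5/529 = 5/529 = 0.01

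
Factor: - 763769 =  - 197^1*3877^1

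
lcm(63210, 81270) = 568890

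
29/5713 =1/197 = 0.01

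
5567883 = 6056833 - 488950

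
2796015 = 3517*795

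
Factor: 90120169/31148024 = 2^( - 3 )*103^(-2 )*367^( - 1 )*3019^1*29851^1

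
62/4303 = 62/4303=0.01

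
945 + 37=982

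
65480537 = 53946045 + 11534492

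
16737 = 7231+9506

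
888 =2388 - 1500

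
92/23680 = 23/5920 = 0.00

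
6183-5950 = 233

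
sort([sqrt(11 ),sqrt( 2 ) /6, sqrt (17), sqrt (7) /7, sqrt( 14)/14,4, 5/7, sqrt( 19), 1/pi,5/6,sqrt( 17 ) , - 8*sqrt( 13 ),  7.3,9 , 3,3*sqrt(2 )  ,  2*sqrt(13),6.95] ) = [ - 8*sqrt (13 ),sqrt(2)/6 , sqrt(14 )/14,1/pi,sqrt(7 ) /7 , 5/7, 5/6,3, sqrt ( 11 ), 4, sqrt(17),sqrt(17),3 *sqrt (2) , sqrt( 19) , 6.95 , 2*sqrt (13 ), 7.3, 9]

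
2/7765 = 2/7765 = 0.00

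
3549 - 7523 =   -  3974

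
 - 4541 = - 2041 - 2500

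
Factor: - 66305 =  - 5^1 * 89^1 * 149^1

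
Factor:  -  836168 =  - 2^3*127^1*823^1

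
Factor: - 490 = -2^1*5^1*7^2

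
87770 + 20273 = 108043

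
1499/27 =1499/27 = 55.52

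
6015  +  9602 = 15617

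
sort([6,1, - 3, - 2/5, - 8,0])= [  -  8,-3, - 2/5,0,1, 6 ]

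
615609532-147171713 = 468437819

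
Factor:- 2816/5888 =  - 11/23  =  - 11^1*23^ ( - 1) 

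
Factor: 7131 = 3^1 *2377^1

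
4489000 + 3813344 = 8302344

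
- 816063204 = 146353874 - 962417078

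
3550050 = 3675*966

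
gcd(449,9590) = 1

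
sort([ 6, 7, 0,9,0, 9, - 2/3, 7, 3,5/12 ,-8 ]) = [ -8, - 2/3,0, 0,  5/12,3, 6,7, 7, 9,  9]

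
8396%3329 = 1738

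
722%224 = 50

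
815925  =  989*825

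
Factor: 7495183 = 59^1*127037^1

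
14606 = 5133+9473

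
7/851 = 7/851 = 0.01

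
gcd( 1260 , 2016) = 252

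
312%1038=312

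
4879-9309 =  - 4430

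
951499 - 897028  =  54471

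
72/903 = 24/301 = 0.08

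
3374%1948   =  1426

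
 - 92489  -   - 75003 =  - 17486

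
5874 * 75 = 440550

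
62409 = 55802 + 6607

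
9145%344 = 201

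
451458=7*64494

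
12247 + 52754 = 65001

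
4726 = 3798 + 928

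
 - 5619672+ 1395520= - 4224152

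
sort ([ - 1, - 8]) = [ - 8,-1]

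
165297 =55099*3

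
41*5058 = 207378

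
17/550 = 17/550  =  0.03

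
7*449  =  3143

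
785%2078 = 785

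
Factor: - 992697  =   - 3^1*330899^1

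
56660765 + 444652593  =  501313358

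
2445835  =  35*69881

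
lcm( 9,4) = 36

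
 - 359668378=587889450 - 947557828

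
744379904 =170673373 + 573706531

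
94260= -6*( - 15710) 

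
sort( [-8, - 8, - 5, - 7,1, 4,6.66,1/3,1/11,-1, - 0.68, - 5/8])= [-8,- 8, - 7,-5, -1, - 0.68,- 5/8,  1/11,1/3,1,4,6.66]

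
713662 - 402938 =310724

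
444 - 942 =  - 498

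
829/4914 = 829/4914 = 0.17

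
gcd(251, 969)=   1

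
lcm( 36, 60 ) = 180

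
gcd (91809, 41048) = 1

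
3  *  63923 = 191769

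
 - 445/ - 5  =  89 + 0/1  =  89.00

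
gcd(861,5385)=3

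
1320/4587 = 40/139=0.29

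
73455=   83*885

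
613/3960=613/3960 = 0.15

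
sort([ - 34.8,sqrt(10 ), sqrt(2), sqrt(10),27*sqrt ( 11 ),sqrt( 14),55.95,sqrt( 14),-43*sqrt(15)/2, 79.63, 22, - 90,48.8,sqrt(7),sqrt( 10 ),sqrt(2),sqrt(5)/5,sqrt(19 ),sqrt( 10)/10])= [ - 90,  -  43 * sqrt ( 15 )/2, - 34.8,sqrt(10)/10,  sqrt( 5 ) /5,  sqrt(2), sqrt(2 ), sqrt(7),sqrt ( 10),sqrt (10 ),  sqrt ( 10), sqrt(14),sqrt(14 ), sqrt(19 ),22,48.8, 55.95,79.63 , 27*sqrt( 11)] 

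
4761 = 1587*3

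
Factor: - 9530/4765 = - 2 = - 2^1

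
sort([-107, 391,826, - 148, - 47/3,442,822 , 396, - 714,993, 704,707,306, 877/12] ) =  [ - 714, - 148, - 107, -47/3,877/12, 306,391,396 , 442,704,  707 , 822, 826,993]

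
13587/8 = 1698+3/8 = 1698.38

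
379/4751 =379/4751 = 0.08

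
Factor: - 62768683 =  - 62768683^1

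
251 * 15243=3825993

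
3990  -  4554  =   - 564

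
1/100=1/100  =  0.01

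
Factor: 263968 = 2^5*73^1 * 113^1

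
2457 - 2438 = 19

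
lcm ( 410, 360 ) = 14760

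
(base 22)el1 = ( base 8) 16107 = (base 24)cdf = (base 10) 7239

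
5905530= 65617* 90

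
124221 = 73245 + 50976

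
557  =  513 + 44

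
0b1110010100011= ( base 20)i6b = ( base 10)7331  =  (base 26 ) ALP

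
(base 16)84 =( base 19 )6I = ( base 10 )132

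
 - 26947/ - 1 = 26947+0/1 = 26947.00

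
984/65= 984/65=15.14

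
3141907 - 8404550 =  - 5262643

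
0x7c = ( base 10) 124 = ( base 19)6a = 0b1111100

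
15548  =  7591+7957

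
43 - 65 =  - 22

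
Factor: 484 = 2^2 * 11^2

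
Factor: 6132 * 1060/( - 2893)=-6499920/2893 =-2^4*3^1*5^1*7^1*11^( - 1 )*53^1*73^1*263^( - 1) 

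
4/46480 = 1/11620 = 0.00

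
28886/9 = 3209 + 5/9  =  3209.56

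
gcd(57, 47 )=1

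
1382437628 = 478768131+903669497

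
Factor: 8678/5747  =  2^1*7^( - 1 )*821^( - 1)*4339^1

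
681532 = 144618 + 536914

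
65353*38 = 2483414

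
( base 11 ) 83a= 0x3f3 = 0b1111110011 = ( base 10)1011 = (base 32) VJ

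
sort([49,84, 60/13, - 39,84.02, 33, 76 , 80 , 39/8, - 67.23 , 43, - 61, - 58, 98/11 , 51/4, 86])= [ -67.23, - 61, - 58,  -  39, 60/13,39/8, 98/11, 51/4, 33, 43, 49, 76,80, 84 , 84.02,86] 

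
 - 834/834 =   -  1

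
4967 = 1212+3755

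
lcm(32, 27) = 864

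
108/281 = 108/281 = 0.38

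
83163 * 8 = 665304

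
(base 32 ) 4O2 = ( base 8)11402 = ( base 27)6i6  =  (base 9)6606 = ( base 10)4866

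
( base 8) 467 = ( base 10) 311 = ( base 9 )375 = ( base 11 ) 263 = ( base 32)9N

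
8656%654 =154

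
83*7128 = 591624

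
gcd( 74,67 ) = 1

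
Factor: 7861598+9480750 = 2^2 * 29^1*149503^1 = 17342348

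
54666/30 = 9111/5 = 1822.20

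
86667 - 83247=3420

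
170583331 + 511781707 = 682365038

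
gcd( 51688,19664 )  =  8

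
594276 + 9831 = 604107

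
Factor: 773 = 773^1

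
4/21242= 2/10621 = 0.00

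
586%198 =190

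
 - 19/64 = - 1+45/64=- 0.30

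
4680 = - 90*( - 52 )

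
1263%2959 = 1263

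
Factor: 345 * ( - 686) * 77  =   - 18223590 = - 2^1*3^1*5^1*7^4*11^1 * 23^1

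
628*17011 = 10682908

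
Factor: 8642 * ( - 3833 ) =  - 33124786 = - 2^1*29^1 *149^1*3833^1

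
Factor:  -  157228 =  - 2^2 * 23^1*1709^1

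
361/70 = 5 + 11/70 = 5.16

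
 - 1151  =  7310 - 8461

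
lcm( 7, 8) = 56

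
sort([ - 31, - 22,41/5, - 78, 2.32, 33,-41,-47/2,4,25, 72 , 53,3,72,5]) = [ - 78, - 41,-31,- 47/2, - 22,2.32,3, 4,5 , 41/5, 25, 33 , 53, 72, 72 ] 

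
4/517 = 4/517 = 0.01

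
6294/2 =3147 = 3147.00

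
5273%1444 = 941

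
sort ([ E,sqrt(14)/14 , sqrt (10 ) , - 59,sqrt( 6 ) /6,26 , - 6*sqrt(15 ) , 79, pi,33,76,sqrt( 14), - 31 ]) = [-59,-31,  -  6*sqrt(15),sqrt( 14)/14,sqrt( 6)/6, E , pi , sqrt (10 ), sqrt ( 14 ),26, 33,  76, 79]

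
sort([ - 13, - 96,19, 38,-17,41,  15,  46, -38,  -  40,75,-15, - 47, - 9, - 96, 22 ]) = [ - 96, - 96, - 47, - 40,-38,-17,- 15,- 13,-9,15,19, 22,38,41,46,75]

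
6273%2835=603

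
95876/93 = 1030 +86/93 = 1030.92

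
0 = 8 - 8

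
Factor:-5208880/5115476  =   - 1302220/1278869 = - 2^2*5^1 * 23^ ( - 1)*55603^(  -  1)*65111^1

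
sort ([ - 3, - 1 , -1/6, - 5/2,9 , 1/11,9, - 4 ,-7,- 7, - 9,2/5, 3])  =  [- 9, - 7, - 7, - 4, - 3,-5/2, - 1,-1/6, 1/11, 2/5,  3 , 9,9]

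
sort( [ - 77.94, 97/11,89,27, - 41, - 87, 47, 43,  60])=[ - 87,-77.94, - 41,97/11 , 27,  43,  47  ,  60,89]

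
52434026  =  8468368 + 43965658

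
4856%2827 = 2029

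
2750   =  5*550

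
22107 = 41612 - 19505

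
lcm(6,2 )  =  6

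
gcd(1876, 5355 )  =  7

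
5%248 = 5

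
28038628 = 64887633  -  36849005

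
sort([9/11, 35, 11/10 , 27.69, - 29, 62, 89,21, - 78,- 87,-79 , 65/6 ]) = [ - 87,-79 , - 78, - 29, 9/11, 11/10, 65/6,21, 27.69,  35 , 62 , 89 ]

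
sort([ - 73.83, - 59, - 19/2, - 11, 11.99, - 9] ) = [ - 73.83, - 59,  -  11, - 19/2, -9 , 11.99] 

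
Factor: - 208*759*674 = - 106405728 = -2^5*3^1 *11^1*13^1*23^1 * 337^1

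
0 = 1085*0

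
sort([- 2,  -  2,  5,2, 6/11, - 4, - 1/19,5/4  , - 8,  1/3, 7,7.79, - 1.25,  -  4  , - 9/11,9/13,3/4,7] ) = [ - 8, -4 ,-4,-2, - 2, - 1.25 , - 9/11, - 1/19, 1/3 , 6/11,9/13,3/4, 5/4,2,5,7,7, 7.79]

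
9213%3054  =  51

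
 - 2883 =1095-3978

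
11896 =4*2974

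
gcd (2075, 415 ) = 415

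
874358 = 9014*97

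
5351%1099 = 955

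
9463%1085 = 783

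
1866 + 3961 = 5827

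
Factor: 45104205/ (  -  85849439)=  - 3^1*5^1*13^( - 1)*17^( - 1)*43^1*69929^1*388459^(  -  1) 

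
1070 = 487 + 583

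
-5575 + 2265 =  -3310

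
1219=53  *23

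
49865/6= 8310  +  5/6  =  8310.83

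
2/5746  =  1/2873  =  0.00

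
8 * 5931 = 47448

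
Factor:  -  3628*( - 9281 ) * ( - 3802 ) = - 128018921336=- 2^3*907^1*1901^1 * 9281^1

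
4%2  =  0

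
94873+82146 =177019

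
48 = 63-15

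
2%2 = 0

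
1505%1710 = 1505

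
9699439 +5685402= 15384841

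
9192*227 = 2086584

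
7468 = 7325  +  143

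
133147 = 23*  5789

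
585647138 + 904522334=1490169472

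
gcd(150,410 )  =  10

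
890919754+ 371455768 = 1262375522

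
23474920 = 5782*4060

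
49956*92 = 4595952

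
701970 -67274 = 634696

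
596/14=298/7 = 42.57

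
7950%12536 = 7950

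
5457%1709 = 330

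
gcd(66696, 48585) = 3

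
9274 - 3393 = 5881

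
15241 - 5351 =9890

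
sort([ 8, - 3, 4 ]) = [ - 3,  4, 8] 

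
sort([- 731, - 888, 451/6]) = [-888,-731, 451/6]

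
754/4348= 377/2174 = 0.17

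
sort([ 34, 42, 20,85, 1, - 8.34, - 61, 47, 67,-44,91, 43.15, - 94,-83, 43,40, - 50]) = [  -  94, - 83, - 61,-50,-44 , - 8.34, 1, 20, 34, 40, 42,43,43.15, 47, 67, 85, 91]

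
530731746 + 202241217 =732972963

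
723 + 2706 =3429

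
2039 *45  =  91755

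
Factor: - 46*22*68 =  - 68816 = -2^4*11^1*17^1 * 23^1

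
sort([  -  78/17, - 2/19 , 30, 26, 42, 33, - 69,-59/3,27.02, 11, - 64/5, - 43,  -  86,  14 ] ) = [ - 86  , - 69, - 43 , - 59/3, - 64/5, - 78/17, - 2/19, 11, 14, 26, 27.02, 30,  33,42]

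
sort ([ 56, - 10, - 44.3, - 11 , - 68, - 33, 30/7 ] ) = [  -  68, - 44.3,  -  33, - 11 , - 10, 30/7,56 ] 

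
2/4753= 2/4753 =0.00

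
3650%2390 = 1260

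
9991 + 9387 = 19378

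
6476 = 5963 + 513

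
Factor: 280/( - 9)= - 2^3*3^( - 2) *5^1*7^1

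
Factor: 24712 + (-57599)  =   - 32887^1 = - 32887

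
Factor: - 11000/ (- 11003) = 2^3*5^3*11^1* 11003^( - 1) 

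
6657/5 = 6657/5 = 1331.40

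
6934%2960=1014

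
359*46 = 16514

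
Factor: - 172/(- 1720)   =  2^( - 1)*5^( - 1) = 1/10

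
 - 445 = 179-624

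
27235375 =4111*6625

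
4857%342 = 69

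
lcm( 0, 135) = 0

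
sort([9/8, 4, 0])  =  [ 0, 9/8,4] 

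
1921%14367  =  1921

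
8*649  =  5192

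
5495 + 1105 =6600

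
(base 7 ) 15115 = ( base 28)595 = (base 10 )4177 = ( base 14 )1745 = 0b1000001010001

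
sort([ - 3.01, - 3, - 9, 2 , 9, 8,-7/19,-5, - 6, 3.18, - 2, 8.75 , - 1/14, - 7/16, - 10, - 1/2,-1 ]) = [ - 10,-9,-6, -5,  -  3.01, - 3, - 2,-1,-1/2,-7/16, - 7/19, - 1/14, 2, 3.18, 8  ,  8.75, 9 ]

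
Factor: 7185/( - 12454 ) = - 2^( - 1)*3^1*5^1 * 13^(  -  1 )=- 15/26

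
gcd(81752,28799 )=929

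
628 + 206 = 834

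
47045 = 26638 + 20407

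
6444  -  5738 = 706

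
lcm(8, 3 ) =24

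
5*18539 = 92695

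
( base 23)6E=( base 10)152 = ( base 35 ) 4C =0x98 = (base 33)4K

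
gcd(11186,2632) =658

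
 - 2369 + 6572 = 4203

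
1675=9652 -7977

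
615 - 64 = 551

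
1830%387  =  282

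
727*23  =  16721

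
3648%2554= 1094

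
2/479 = 2/479 = 0.00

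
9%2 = 1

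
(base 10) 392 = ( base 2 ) 110001000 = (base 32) c8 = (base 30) D2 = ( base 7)1100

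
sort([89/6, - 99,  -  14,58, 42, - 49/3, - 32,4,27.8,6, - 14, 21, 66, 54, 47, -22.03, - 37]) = [ - 99 , - 37, - 32, -22.03, - 49/3,-14, - 14,4, 6, 89/6, 21,  27.8, 42, 47, 54, 58, 66 ] 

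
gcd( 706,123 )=1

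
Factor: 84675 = 3^1*5^2*1129^1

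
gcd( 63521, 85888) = 1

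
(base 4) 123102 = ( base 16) 6D2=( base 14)8ca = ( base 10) 1746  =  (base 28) 26A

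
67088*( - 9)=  - 603792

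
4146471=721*5751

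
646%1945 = 646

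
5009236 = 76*65911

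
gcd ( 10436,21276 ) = 4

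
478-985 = - 507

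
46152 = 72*641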